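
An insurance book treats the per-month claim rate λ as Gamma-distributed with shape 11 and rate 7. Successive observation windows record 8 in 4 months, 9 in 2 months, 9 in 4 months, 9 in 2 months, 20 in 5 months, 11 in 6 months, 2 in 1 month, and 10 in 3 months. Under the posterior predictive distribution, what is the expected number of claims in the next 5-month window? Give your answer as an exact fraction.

445/34

Total count: 8 + 9 + 9 + 9 + 20 + 11 + 2 + 10 = 78.
Total exposure: 4 + 2 + 4 + 2 + 5 + 6 + 1 + 3 = 27 months.
Gamma(α, β) with Poisson data over total exposure Σt gives posterior Gamma(α+Σx, β+Σt) = Gamma(89, 34).
Predictive mean over a 5-month window = T·E[λ|data] = 5·89/34 = 445/34.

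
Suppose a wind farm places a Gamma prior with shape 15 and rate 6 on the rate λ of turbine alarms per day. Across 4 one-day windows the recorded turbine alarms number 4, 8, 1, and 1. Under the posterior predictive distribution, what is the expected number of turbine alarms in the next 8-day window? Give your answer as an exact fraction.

Total count: 4 + 8 + 1 + 1 = 14.
Total exposure: 4 days.
Posterior: α' = 15 + 14 = 29, β' = 6 + 4 = 10.
Predictive mean over an 8-day window = T·E[λ|data] = 8·29/10 = 116/5.

116/5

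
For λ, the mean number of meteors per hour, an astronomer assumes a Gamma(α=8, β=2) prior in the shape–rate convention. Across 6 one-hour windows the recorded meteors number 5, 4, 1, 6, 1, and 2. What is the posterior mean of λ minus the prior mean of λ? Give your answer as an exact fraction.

-5/8

Total count: 5 + 4 + 1 + 6 + 1 + 2 = 19.
Total exposure: 6 hours.
By Gamma–Poisson conjugacy, the posterior is Gamma(α + Σx, β + Σt) = Gamma(8 + 19, 2 + 6) = Gamma(27, 8).
Posterior mean = 27/8 = 27/8; prior mean = 8/2 = 4. Difference = 27/8 − 4 = -5/8.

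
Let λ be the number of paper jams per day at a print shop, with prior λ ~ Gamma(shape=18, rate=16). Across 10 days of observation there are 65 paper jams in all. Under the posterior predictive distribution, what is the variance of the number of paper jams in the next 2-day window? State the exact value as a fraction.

Total count 65 over total exposure 10 days.
Gamma(α, β) with Poisson data over total exposure Σt gives posterior Gamma(α+Σx, β+Σt) = Gamma(83, 26).
The posterior predictive for a window of length T is Negative Binomial with variance T·α'·(β'+T)/β'² = 2·83·28/676 = 1162/169.

1162/169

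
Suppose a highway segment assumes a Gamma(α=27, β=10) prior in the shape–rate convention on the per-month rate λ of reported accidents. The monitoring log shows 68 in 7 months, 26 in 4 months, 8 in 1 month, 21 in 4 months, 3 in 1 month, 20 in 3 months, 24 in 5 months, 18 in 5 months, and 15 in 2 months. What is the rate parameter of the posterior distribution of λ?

42

Total count: 68 + 26 + 8 + 21 + 3 + 20 + 24 + 18 + 15 = 203.
Total exposure: 7 + 4 + 1 + 4 + 1 + 3 + 5 + 5 + 2 = 32 months.
The Gamma prior is conjugate for the Poisson rate, so λ | data ~ Gamma(27+203, 10+32) = Gamma(230, 42).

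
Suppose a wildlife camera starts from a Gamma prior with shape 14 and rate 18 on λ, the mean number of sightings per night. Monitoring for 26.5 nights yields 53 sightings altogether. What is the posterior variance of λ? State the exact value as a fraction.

268/7921

Total count 53 over total exposure 26.5 nights.
Posterior: α' = 14 + 53 = 67, β' = 18 + 26.5 = 89/2.
Posterior variance = α'/β'² = 67/(7921/4) = 268/7921.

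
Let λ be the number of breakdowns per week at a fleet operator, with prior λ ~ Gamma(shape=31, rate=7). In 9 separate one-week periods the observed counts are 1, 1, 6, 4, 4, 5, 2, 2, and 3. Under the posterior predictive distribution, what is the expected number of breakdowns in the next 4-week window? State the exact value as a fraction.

59/4

Total count: 1 + 1 + 6 + 4 + 4 + 5 + 2 + 2 + 3 = 28.
Total exposure: 9 weeks.
By Gamma–Poisson conjugacy, the posterior is Gamma(α + Σx, β + Σt) = Gamma(31 + 28, 7 + 9) = Gamma(59, 16).
Predictive mean over a 4-week window = T·E[λ|data] = 4·59/16 = 59/4.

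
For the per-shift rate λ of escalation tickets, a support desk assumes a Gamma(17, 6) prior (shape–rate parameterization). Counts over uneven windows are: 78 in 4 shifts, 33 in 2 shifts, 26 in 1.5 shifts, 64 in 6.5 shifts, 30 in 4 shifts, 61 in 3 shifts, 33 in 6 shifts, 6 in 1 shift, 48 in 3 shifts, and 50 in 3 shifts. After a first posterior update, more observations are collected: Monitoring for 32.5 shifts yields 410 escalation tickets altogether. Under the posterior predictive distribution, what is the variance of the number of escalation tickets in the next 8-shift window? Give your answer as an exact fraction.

Total count: 78 + 33 + 26 + 64 + 30 + 61 + 33 + 6 + 48 + 50 = 429.
Total exposure: 4 + 2 + 1.5 + 6.5 + 4 + 3 + 6 + 1 + 3 + 3 = 34 shifts.
After the first batch: Gamma(17 + 429, 6 + 34) = Gamma(446, 40).
Total count 410 over total exposure 32.5 shifts.
After the second batch: Gamma(446 + 410, 40 + 32.5) = Gamma(856, 145/2).
The posterior predictive for a window of length T is Negative Binomial with variance T·α'·(β'+T)/β'² = 8·856·(161/2)/(21025/4) = 2205056/21025.

2205056/21025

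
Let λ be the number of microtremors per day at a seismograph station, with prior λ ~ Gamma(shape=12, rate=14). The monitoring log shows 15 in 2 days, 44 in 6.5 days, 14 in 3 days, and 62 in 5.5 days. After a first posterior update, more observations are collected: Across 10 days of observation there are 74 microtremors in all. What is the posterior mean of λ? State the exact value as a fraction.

221/41

Total count: 15 + 44 + 14 + 62 = 135.
Total exposure: 2 + 6.5 + 3 + 5.5 = 17 days.
After the first batch: Gamma(12 + 135, 14 + 17) = Gamma(147, 31).
Total count 74 over total exposure 10 days.
After the second batch: Gamma(147 + 74, 31 + 10) = Gamma(221, 41).
Posterior mean = α'/β' = 221/41.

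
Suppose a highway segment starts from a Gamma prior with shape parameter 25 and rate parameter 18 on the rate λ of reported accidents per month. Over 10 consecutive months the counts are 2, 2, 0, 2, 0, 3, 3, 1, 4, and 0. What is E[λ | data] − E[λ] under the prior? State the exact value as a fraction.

Total count: 2 + 2 + 0 + 2 + 0 + 3 + 3 + 1 + 4 + 0 = 17.
Total exposure: 10 months.
By Gamma–Poisson conjugacy, the posterior is Gamma(α + Σx, β + Σt) = Gamma(25 + 17, 18 + 10) = Gamma(42, 28).
Posterior mean = 42/28 = 3/2; prior mean = 25/18 = 25/18. Difference = 3/2 − 25/18 = 1/9.

1/9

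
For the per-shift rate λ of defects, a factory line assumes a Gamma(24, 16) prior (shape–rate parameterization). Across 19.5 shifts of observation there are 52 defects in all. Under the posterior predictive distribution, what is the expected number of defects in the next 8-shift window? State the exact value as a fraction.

Total count 52 over total exposure 19.5 shifts.
The Gamma prior is conjugate for the Poisson rate, so λ | data ~ Gamma(24+52, 16+19.5) = Gamma(76, 71/2).
Predictive mean over an 8-shift window = T·E[λ|data] = 8·76/(71/2) = 1216/71.

1216/71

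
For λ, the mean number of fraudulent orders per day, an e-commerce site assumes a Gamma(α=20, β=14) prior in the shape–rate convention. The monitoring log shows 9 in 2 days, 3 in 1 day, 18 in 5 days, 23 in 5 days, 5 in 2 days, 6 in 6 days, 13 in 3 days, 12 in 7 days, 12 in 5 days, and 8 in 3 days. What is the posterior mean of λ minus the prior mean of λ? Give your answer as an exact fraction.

Total count: 9 + 3 + 18 + 23 + 5 + 6 + 13 + 12 + 12 + 8 = 109.
Total exposure: 2 + 1 + 5 + 5 + 2 + 6 + 3 + 7 + 5 + 3 = 39 days.
The Gamma prior is conjugate for the Poisson rate, so λ | data ~ Gamma(20+109, 14+39) = Gamma(129, 53).
Posterior mean = 129/53 = 129/53; prior mean = 20/14 = 10/7. Difference = 129/53 − 10/7 = 373/371.

373/371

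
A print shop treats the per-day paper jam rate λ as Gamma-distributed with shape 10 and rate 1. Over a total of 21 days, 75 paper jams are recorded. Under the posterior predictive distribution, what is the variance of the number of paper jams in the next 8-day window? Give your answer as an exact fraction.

5100/121

Total count 75 over total exposure 21 days.
Gamma(α, β) with Poisson data over total exposure Σt gives posterior Gamma(α+Σx, β+Σt) = Gamma(85, 22).
The posterior predictive for a window of length T is Negative Binomial with variance T·α'·(β'+T)/β'² = 8·85·30/484 = 5100/121.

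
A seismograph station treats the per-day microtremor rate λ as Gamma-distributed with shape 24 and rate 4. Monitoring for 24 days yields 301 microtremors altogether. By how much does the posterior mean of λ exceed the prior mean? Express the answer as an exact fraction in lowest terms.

Total count 301 over total exposure 24 days.
Gamma(α, β) with Poisson data over total exposure Σt gives posterior Gamma(α+Σx, β+Σt) = Gamma(325, 28).
Posterior mean = 325/28 = 325/28; prior mean = 24/4 = 6. Difference = 325/28 − 6 = 157/28.

157/28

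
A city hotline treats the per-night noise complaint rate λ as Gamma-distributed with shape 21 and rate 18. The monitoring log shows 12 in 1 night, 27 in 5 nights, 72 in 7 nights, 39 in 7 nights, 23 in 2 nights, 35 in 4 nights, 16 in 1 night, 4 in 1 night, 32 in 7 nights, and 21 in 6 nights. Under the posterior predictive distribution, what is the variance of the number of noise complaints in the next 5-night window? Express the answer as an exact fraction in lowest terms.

96640/3481

Total count: 12 + 27 + 72 + 39 + 23 + 35 + 16 + 4 + 32 + 21 = 281.
Total exposure: 1 + 5 + 7 + 7 + 2 + 4 + 1 + 1 + 7 + 6 = 41 nights.
By Gamma–Poisson conjugacy, the posterior is Gamma(α + Σx, β + Σt) = Gamma(21 + 281, 18 + 41) = Gamma(302, 59).
The posterior predictive for a window of length T is Negative Binomial with variance T·α'·(β'+T)/β'² = 5·302·64/3481 = 96640/3481.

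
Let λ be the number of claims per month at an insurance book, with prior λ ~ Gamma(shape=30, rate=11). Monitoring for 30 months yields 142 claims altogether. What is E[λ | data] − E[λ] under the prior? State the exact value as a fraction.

662/451

Total count 142 over total exposure 30 months.
The Gamma prior is conjugate for the Poisson rate, so λ | data ~ Gamma(30+142, 11+30) = Gamma(172, 41).
Posterior mean = 172/41 = 172/41; prior mean = 30/11 = 30/11. Difference = 172/41 − 30/11 = 662/451.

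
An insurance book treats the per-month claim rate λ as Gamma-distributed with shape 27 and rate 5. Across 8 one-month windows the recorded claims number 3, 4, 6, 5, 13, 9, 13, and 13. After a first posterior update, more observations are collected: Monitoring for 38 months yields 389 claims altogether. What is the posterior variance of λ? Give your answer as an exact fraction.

Total count: 3 + 4 + 6 + 5 + 13 + 9 + 13 + 13 = 66.
Total exposure: 8 months.
After the first batch: Gamma(27 + 66, 5 + 8) = Gamma(93, 13).
Total count 389 over total exposure 38 months.
After the second batch: Gamma(93 + 389, 13 + 38) = Gamma(482, 51).
Posterior variance = α'/β'² = 482/2601.

482/2601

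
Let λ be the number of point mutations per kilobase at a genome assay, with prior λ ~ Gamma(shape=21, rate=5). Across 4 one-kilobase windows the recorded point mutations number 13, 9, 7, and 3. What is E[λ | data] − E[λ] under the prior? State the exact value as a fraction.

76/45

Total count: 13 + 9 + 7 + 3 = 32.
Total exposure: 4 kilobases.
Gamma(α, β) with Poisson data over total exposure Σt gives posterior Gamma(α+Σx, β+Σt) = Gamma(53, 9).
Posterior mean = 53/9 = 53/9; prior mean = 21/5 = 21/5. Difference = 53/9 − 21/5 = 76/45.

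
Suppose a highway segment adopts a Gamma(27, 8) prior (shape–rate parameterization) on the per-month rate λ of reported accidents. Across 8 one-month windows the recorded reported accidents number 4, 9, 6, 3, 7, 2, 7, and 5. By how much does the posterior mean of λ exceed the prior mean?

Total count: 4 + 9 + 6 + 3 + 7 + 2 + 7 + 5 = 43.
Total exposure: 8 months.
Gamma(α, β) with Poisson data over total exposure Σt gives posterior Gamma(α+Σx, β+Σt) = Gamma(70, 16).
Posterior mean = 70/16 = 35/8; prior mean = 27/8 = 27/8. Difference = 35/8 − 27/8 = 1.

1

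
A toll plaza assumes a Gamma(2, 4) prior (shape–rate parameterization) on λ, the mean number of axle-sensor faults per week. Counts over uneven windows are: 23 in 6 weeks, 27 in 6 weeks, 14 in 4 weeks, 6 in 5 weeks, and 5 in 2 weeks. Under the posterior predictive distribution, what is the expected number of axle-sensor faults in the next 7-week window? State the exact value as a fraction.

Total count: 23 + 27 + 14 + 6 + 5 = 75.
Total exposure: 6 + 6 + 4 + 5 + 2 = 23 weeks.
By Gamma–Poisson conjugacy, the posterior is Gamma(α + Σx, β + Σt) = Gamma(2 + 75, 4 + 23) = Gamma(77, 27).
Predictive mean over a 7-week window = T·E[λ|data] = 7·77/27 = 539/27.

539/27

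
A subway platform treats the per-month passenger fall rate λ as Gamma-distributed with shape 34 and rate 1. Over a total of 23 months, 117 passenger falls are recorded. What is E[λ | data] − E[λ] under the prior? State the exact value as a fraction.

-665/24

Total count 117 over total exposure 23 months.
Posterior: α' = 34 + 117 = 151, β' = 1 + 23 = 24.
Posterior mean = 151/24 = 151/24; prior mean = 34/1 = 34. Difference = 151/24 − 34 = -665/24.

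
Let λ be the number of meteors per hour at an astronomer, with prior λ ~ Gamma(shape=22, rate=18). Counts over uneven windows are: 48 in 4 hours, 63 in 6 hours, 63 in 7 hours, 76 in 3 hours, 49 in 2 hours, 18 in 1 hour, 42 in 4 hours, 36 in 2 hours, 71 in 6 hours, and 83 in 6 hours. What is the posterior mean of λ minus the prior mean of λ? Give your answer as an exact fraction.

Total count: 48 + 63 + 63 + 76 + 49 + 18 + 42 + 36 + 71 + 83 = 549.
Total exposure: 4 + 6 + 7 + 3 + 2 + 1 + 4 + 2 + 6 + 6 = 41 hours.
By Gamma–Poisson conjugacy, the posterior is Gamma(α + Σx, β + Σt) = Gamma(22 + 549, 18 + 41) = Gamma(571, 59).
Posterior mean = 571/59 = 571/59; prior mean = 22/18 = 11/9. Difference = 571/59 − 11/9 = 4490/531.

4490/531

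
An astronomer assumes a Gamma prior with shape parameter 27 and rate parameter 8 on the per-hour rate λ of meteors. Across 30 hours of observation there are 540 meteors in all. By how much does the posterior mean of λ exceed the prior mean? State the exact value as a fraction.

Total count 540 over total exposure 30 hours.
The Gamma prior is conjugate for the Poisson rate, so λ | data ~ Gamma(27+540, 8+30) = Gamma(567, 38).
Posterior mean = 567/38 = 567/38; prior mean = 27/8 = 27/8. Difference = 567/38 − 27/8 = 1755/152.

1755/152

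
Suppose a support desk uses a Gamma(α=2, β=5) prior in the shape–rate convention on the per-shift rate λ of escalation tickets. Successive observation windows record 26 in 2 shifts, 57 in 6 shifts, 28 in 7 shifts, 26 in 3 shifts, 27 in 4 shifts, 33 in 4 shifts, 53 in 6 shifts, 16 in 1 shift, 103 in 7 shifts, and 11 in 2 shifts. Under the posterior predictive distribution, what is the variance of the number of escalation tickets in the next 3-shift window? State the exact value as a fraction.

57300/2209

Total count: 26 + 57 + 28 + 26 + 27 + 33 + 53 + 16 + 103 + 11 = 380.
Total exposure: 2 + 6 + 7 + 3 + 4 + 4 + 6 + 1 + 7 + 2 = 42 shifts.
Conjugate update: add total count to the shape and total exposure to the rate, giving Gamma(382, 47).
The posterior predictive for a window of length T is Negative Binomial with variance T·α'·(β'+T)/β'² = 3·382·50/2209 = 57300/2209.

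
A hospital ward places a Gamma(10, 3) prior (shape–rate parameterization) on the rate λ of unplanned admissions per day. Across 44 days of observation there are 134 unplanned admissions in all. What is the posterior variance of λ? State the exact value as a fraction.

Total count 134 over total exposure 44 days.
Posterior: α' = 10 + 134 = 144, β' = 3 + 44 = 47.
Posterior variance = α'/β'² = 144/2209.

144/2209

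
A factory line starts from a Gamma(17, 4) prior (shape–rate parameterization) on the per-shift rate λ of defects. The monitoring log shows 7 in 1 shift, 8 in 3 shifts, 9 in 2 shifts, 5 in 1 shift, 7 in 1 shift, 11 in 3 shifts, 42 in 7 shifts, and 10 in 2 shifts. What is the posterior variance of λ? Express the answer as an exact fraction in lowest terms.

29/144

Total count: 7 + 8 + 9 + 5 + 7 + 11 + 42 + 10 = 99.
Total exposure: 1 + 3 + 2 + 1 + 1 + 3 + 7 + 2 = 20 shifts.
Gamma(α, β) with Poisson data over total exposure Σt gives posterior Gamma(α+Σx, β+Σt) = Gamma(116, 24).
Posterior variance = α'/β'² = 116/576 = 29/144.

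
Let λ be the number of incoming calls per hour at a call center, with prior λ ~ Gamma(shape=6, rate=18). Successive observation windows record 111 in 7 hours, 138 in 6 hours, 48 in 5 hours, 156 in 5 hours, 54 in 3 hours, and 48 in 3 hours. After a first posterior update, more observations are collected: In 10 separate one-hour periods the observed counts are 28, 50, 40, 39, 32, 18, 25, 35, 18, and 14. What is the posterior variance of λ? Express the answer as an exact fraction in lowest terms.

860/3249

Total count: 111 + 138 + 48 + 156 + 54 + 48 = 555.
Total exposure: 7 + 6 + 5 + 5 + 3 + 3 = 29 hours.
After the first batch: Gamma(6 + 555, 18 + 29) = Gamma(561, 47).
Total count: 28 + 50 + 40 + 39 + 32 + 18 + 25 + 35 + 18 + 14 = 299.
Total exposure: 10 hours.
After the second batch: Gamma(561 + 299, 47 + 10) = Gamma(860, 57).
Posterior variance = α'/β'² = 860/3249.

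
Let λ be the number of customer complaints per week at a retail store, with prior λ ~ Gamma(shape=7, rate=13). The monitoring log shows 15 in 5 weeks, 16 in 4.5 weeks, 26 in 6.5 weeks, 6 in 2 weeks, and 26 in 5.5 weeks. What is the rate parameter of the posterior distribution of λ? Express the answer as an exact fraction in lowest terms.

73/2

Total count: 15 + 16 + 26 + 6 + 26 = 89.
Total exposure: 5 + 4.5 + 6.5 + 2 + 5.5 = 23.5 weeks.
The Gamma prior is conjugate for the Poisson rate, so λ | data ~ Gamma(7+89, 13+23.5) = Gamma(96, 73/2).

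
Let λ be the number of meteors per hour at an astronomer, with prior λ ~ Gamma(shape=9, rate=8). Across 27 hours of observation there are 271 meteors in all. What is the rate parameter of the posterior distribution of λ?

35

Total count 271 over total exposure 27 hours.
The Gamma prior is conjugate for the Poisson rate, so λ | data ~ Gamma(9+271, 8+27) = Gamma(280, 35).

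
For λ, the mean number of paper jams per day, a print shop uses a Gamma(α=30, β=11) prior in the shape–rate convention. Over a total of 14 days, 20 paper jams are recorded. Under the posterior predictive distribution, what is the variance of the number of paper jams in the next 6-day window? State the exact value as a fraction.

372/25

Total count 20 over total exposure 14 days.
Posterior: α' = 30 + 20 = 50, β' = 11 + 14 = 25.
The posterior predictive for a window of length T is Negative Binomial with variance T·α'·(β'+T)/β'² = 6·50·31/625 = 372/25.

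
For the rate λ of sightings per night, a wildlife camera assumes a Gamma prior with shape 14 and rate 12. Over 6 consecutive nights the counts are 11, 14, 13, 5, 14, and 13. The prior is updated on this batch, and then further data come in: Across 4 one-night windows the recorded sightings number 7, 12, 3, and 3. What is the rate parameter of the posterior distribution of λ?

22

Total count: 11 + 14 + 13 + 5 + 14 + 13 = 70.
Total exposure: 6 nights.
After the first batch: Gamma(14 + 70, 12 + 6) = Gamma(84, 18).
Total count: 7 + 12 + 3 + 3 = 25.
Total exposure: 4 nights.
After the second batch: Gamma(84 + 25, 18 + 4) = Gamma(109, 22).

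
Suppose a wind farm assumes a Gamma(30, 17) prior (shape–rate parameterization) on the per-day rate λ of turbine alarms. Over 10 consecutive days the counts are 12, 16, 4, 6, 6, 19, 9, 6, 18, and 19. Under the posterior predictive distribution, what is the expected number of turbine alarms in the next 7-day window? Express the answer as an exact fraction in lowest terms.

1015/27

Total count: 12 + 16 + 4 + 6 + 6 + 19 + 9 + 6 + 18 + 19 = 115.
Total exposure: 10 days.
Gamma(α, β) with Poisson data over total exposure Σt gives posterior Gamma(α+Σx, β+Σt) = Gamma(145, 27).
Predictive mean over a 7-day window = T·E[λ|data] = 7·145/27 = 1015/27.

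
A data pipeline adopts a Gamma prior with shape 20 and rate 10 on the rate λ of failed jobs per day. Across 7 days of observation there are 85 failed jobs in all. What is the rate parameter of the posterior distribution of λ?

17

Total count 85 over total exposure 7 days.
Gamma(α, β) with Poisson data over total exposure Σt gives posterior Gamma(α+Σx, β+Σt) = Gamma(105, 17).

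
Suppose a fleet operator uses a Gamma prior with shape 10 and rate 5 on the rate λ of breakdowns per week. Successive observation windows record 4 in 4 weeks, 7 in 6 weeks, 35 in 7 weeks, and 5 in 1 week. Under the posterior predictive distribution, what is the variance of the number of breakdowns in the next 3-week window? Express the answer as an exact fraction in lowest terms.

Total count: 4 + 7 + 35 + 5 = 51.
Total exposure: 4 + 6 + 7 + 1 = 18 weeks.
By Gamma–Poisson conjugacy, the posterior is Gamma(α + Σx, β + Σt) = Gamma(10 + 51, 5 + 18) = Gamma(61, 23).
The posterior predictive for a window of length T is Negative Binomial with variance T·α'·(β'+T)/β'² = 3·61·26/529 = 4758/529.

4758/529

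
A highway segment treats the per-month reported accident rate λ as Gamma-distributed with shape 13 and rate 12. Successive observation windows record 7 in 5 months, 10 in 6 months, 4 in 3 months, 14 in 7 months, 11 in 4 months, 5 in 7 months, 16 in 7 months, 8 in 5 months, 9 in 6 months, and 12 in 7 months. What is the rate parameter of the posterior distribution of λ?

Total count: 7 + 10 + 4 + 14 + 11 + 5 + 16 + 8 + 9 + 12 = 96.
Total exposure: 5 + 6 + 3 + 7 + 4 + 7 + 7 + 5 + 6 + 7 = 57 months.
By Gamma–Poisson conjugacy, the posterior is Gamma(α + Σx, β + Σt) = Gamma(13 + 96, 12 + 57) = Gamma(109, 69).

69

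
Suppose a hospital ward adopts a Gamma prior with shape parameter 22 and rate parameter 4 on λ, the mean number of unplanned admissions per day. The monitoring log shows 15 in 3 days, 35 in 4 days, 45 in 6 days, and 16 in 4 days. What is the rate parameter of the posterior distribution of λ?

21

Total count: 15 + 35 + 45 + 16 = 111.
Total exposure: 3 + 4 + 6 + 4 = 17 days.
Gamma(α, β) with Poisson data over total exposure Σt gives posterior Gamma(α+Σx, β+Σt) = Gamma(133, 21).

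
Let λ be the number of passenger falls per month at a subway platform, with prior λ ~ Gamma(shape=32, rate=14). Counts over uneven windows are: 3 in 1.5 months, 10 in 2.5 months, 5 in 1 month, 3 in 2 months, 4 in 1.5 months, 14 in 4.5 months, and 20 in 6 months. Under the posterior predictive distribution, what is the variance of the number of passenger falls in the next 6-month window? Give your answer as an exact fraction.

Total count: 3 + 10 + 5 + 3 + 4 + 14 + 20 = 59.
Total exposure: 1.5 + 2.5 + 1 + 2 + 1.5 + 4.5 + 6 = 19 months.
Conjugate update: add total count to the shape and total exposure to the rate, giving Gamma(91, 33).
The posterior predictive for a window of length T is Negative Binomial with variance T·α'·(β'+T)/β'² = 6·91·39/1089 = 2366/121.

2366/121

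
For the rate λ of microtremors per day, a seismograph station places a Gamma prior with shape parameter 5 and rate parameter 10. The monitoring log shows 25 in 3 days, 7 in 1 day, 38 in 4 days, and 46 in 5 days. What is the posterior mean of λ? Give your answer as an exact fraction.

121/23

Total count: 25 + 7 + 38 + 46 = 116.
Total exposure: 3 + 1 + 4 + 5 = 13 days.
Conjugate update: add total count to the shape and total exposure to the rate, giving Gamma(121, 23).
Posterior mean = α'/β' = 121/23.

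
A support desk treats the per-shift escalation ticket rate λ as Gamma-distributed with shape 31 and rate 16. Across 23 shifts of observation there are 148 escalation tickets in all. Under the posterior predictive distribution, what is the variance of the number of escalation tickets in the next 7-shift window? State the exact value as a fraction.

57638/1521

Total count 148 over total exposure 23 shifts.
The Gamma prior is conjugate for the Poisson rate, so λ | data ~ Gamma(31+148, 16+23) = Gamma(179, 39).
The posterior predictive for a window of length T is Negative Binomial with variance T·α'·(β'+T)/β'² = 7·179·46/1521 = 57638/1521.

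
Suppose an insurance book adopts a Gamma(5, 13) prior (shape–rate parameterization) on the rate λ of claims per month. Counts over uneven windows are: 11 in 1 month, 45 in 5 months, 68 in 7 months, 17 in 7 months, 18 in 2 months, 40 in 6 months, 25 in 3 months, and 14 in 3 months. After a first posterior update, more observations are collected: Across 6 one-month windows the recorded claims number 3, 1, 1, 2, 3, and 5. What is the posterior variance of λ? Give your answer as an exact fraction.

Total count: 11 + 45 + 68 + 17 + 18 + 40 + 25 + 14 = 238.
Total exposure: 1 + 5 + 7 + 7 + 2 + 6 + 3 + 3 = 34 months.
After the first batch: Gamma(5 + 238, 13 + 34) = Gamma(243, 47).
Total count: 3 + 1 + 1 + 2 + 3 + 5 = 15.
Total exposure: 6 months.
After the second batch: Gamma(243 + 15, 47 + 6) = Gamma(258, 53).
Posterior variance = α'/β'² = 258/2809.

258/2809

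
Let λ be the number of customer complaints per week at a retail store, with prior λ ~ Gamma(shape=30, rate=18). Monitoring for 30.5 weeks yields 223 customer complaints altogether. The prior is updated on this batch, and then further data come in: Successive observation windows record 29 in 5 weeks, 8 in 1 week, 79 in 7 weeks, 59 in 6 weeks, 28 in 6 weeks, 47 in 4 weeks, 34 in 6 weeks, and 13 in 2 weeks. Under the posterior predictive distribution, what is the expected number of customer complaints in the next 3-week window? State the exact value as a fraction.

1100/57

Total count 223 over total exposure 30.5 weeks.
After the first batch: Gamma(30 + 223, 18 + 30.5) = Gamma(253, 97/2).
Total count: 29 + 8 + 79 + 59 + 28 + 47 + 34 + 13 = 297.
Total exposure: 5 + 1 + 7 + 6 + 6 + 4 + 6 + 2 = 37 weeks.
After the second batch: Gamma(253 + 297, 97/2 + 37) = Gamma(550, 171/2).
Predictive mean over a 3-week window = T·E[λ|data] = 3·550/(171/2) = 1100/57.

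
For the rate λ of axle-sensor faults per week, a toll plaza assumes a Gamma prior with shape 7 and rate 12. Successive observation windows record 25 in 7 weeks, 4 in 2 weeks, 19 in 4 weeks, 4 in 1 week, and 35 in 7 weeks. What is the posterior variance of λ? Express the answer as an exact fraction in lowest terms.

94/1089

Total count: 25 + 4 + 19 + 4 + 35 = 87.
Total exposure: 7 + 2 + 4 + 1 + 7 = 21 weeks.
The Gamma prior is conjugate for the Poisson rate, so λ | data ~ Gamma(7+87, 12+21) = Gamma(94, 33).
Posterior variance = α'/β'² = 94/1089.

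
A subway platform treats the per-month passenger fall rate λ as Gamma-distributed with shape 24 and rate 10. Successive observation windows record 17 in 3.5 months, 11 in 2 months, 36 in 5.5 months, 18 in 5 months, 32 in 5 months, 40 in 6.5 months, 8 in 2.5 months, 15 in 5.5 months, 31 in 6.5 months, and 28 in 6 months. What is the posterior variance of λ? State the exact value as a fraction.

65/841

Total count: 17 + 11 + 36 + 18 + 32 + 40 + 8 + 15 + 31 + 28 = 236.
Total exposure: 3.5 + 2 + 5.5 + 5 + 5 + 6.5 + 2.5 + 5.5 + 6.5 + 6 = 48 months.
The Gamma prior is conjugate for the Poisson rate, so λ | data ~ Gamma(24+236, 10+48) = Gamma(260, 58).
Posterior variance = α'/β'² = 260/3364 = 65/841.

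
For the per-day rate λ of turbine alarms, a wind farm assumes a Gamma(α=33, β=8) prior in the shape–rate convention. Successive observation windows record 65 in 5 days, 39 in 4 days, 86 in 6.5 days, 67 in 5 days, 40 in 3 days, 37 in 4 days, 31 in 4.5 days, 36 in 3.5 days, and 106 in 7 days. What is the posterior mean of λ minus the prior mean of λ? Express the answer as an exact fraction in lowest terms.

5307/808

Total count: 65 + 39 + 86 + 67 + 40 + 37 + 31 + 36 + 106 = 507.
Total exposure: 5 + 4 + 6.5 + 5 + 3 + 4 + 4.5 + 3.5 + 7 = 42.5 days.
Gamma(α, β) with Poisson data over total exposure Σt gives posterior Gamma(α+Σx, β+Σt) = Gamma(540, 101/2).
Posterior mean = 540/(101/2) = 1080/101; prior mean = 33/8 = 33/8. Difference = 1080/101 − 33/8 = 5307/808.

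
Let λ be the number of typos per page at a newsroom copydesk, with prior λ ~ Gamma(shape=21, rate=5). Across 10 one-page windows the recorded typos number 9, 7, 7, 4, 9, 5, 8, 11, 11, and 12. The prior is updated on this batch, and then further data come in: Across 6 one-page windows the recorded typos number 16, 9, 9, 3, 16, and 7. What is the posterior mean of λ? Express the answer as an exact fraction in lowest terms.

164/21

Total count: 9 + 7 + 7 + 4 + 9 + 5 + 8 + 11 + 11 + 12 = 83.
Total exposure: 10 pages.
After the first batch: Gamma(21 + 83, 5 + 10) = Gamma(104, 15).
Total count: 16 + 9 + 9 + 3 + 16 + 7 = 60.
Total exposure: 6 pages.
After the second batch: Gamma(104 + 60, 15 + 6) = Gamma(164, 21).
Posterior mean = α'/β' = 164/21.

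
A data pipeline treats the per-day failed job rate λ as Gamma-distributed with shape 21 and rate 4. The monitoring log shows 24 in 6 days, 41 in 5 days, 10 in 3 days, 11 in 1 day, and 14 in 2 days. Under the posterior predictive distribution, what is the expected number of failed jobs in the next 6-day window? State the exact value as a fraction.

Total count: 24 + 41 + 10 + 11 + 14 = 100.
Total exposure: 6 + 5 + 3 + 1 + 2 = 17 days.
By Gamma–Poisson conjugacy, the posterior is Gamma(α + Σx, β + Σt) = Gamma(21 + 100, 4 + 17) = Gamma(121, 21).
Predictive mean over a 6-day window = T·E[λ|data] = 6·121/21 = 242/7.

242/7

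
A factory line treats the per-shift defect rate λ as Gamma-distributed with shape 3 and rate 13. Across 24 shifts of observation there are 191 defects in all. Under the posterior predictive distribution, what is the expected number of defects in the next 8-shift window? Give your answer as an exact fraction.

1552/37

Total count 191 over total exposure 24 shifts.
Gamma(α, β) with Poisson data over total exposure Σt gives posterior Gamma(α+Σx, β+Σt) = Gamma(194, 37).
Predictive mean over an 8-shift window = T·E[λ|data] = 8·194/37 = 1552/37.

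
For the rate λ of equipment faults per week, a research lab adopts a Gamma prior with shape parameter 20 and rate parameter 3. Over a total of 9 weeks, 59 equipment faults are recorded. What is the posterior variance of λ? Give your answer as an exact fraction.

79/144

Total count 59 over total exposure 9 weeks.
Posterior: α' = 20 + 59 = 79, β' = 3 + 9 = 12.
Posterior variance = α'/β'² = 79/144.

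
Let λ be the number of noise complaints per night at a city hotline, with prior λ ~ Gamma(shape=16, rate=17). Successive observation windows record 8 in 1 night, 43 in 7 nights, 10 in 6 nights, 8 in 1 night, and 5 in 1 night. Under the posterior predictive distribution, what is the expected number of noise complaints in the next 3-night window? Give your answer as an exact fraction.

Total count: 8 + 43 + 10 + 8 + 5 = 74.
Total exposure: 1 + 7 + 6 + 1 + 1 = 16 nights.
Conjugate update: add total count to the shape and total exposure to the rate, giving Gamma(90, 33).
Predictive mean over a 3-night window = T·E[λ|data] = 3·90/33 = 90/11.

90/11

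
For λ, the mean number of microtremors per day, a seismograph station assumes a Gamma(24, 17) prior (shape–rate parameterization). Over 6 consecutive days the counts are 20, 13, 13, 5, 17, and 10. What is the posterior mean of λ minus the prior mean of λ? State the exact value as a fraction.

1182/391

Total count: 20 + 13 + 13 + 5 + 17 + 10 = 78.
Total exposure: 6 days.
Posterior: α' = 24 + 78 = 102, β' = 17 + 6 = 23.
Posterior mean = 102/23 = 102/23; prior mean = 24/17 = 24/17. Difference = 102/23 − 24/17 = 1182/391.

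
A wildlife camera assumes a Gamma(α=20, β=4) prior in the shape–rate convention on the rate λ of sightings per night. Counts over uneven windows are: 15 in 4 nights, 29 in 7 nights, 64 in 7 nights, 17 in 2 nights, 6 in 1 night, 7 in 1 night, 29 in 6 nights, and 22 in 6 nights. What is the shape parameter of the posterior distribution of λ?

Total count: 15 + 29 + 64 + 17 + 6 + 7 + 29 + 22 = 189.
Total exposure: 4 + 7 + 7 + 2 + 1 + 1 + 6 + 6 = 34 nights.
Conjugate update: add total count to the shape and total exposure to the rate, giving Gamma(209, 38).

209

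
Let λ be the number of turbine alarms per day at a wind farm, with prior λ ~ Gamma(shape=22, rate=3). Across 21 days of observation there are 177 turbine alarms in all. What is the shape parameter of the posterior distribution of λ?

199

Total count 177 over total exposure 21 days.
Posterior: α' = 22 + 177 = 199, β' = 3 + 21 = 24.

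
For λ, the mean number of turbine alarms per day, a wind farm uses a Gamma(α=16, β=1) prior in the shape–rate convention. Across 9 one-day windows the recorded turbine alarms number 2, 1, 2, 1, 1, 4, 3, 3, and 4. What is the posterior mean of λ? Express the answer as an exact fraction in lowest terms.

Total count: 2 + 1 + 2 + 1 + 1 + 4 + 3 + 3 + 4 = 21.
Total exposure: 9 days.
Posterior: α' = 16 + 21 = 37, β' = 1 + 9 = 10.
Posterior mean = α'/β' = 37/10.

37/10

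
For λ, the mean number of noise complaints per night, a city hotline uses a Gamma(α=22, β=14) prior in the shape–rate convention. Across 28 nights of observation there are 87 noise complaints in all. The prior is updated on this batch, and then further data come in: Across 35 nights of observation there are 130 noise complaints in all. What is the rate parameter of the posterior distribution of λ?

Total count 87 over total exposure 28 nights.
After the first batch: Gamma(22 + 87, 14 + 28) = Gamma(109, 42).
Total count 130 over total exposure 35 nights.
After the second batch: Gamma(109 + 130, 42 + 35) = Gamma(239, 77).

77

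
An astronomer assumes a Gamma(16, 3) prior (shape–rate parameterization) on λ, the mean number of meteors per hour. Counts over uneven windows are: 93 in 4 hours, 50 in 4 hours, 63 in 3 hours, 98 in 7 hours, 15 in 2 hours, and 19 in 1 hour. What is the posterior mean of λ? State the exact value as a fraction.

Total count: 93 + 50 + 63 + 98 + 15 + 19 = 338.
Total exposure: 4 + 4 + 3 + 7 + 2 + 1 = 21 hours.
By Gamma–Poisson conjugacy, the posterior is Gamma(α + Σx, β + Σt) = Gamma(16 + 338, 3 + 21) = Gamma(354, 24).
Posterior mean = α'/β' = 354/24 = 59/4.

59/4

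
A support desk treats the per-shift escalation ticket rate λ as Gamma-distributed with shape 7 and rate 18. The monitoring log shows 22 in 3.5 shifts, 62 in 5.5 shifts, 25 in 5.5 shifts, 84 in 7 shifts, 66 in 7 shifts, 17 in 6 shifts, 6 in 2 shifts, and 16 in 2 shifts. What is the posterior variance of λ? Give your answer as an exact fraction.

Total count: 22 + 62 + 25 + 84 + 66 + 17 + 6 + 16 = 298.
Total exposure: 3.5 + 5.5 + 5.5 + 7 + 7 + 6 + 2 + 2 = 38.5 shifts.
Gamma(α, β) with Poisson data over total exposure Σt gives posterior Gamma(α+Σx, β+Σt) = Gamma(305, 113/2).
Posterior variance = α'/β'² = 305/(12769/4) = 1220/12769.

1220/12769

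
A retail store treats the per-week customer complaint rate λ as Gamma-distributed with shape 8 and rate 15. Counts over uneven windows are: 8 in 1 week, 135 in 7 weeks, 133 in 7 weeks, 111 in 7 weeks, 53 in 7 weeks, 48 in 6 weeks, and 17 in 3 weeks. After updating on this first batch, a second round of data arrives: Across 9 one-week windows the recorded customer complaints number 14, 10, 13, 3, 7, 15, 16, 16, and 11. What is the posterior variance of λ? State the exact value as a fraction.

309/1922

Total count: 8 + 135 + 133 + 111 + 53 + 48 + 17 = 505.
Total exposure: 1 + 7 + 7 + 7 + 7 + 6 + 3 = 38 weeks.
After the first batch: Gamma(8 + 505, 15 + 38) = Gamma(513, 53).
Total count: 14 + 10 + 13 + 3 + 7 + 15 + 16 + 16 + 11 = 105.
Total exposure: 9 weeks.
After the second batch: Gamma(513 + 105, 53 + 9) = Gamma(618, 62).
Posterior variance = α'/β'² = 618/3844 = 309/1922.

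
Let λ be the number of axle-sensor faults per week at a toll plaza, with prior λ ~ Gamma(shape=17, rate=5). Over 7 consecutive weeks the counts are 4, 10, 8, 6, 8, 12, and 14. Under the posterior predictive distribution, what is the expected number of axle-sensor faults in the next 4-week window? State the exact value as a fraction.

Total count: 4 + 10 + 8 + 6 + 8 + 12 + 14 = 62.
Total exposure: 7 weeks.
Posterior: α' = 17 + 62 = 79, β' = 5 + 7 = 12.
Predictive mean over a 4-week window = T·E[λ|data] = 4·79/12 = 79/3.

79/3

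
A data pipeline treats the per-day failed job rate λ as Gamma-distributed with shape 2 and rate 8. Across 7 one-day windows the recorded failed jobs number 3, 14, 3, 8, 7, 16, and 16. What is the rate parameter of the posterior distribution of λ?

Total count: 3 + 14 + 3 + 8 + 7 + 16 + 16 = 67.
Total exposure: 7 days.
Conjugate update: add total count to the shape and total exposure to the rate, giving Gamma(69, 15).

15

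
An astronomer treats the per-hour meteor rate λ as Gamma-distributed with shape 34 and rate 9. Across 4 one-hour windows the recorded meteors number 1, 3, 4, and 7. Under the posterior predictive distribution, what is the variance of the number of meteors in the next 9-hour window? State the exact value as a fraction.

Total count: 1 + 3 + 4 + 7 = 15.
Total exposure: 4 hours.
By Gamma–Poisson conjugacy, the posterior is Gamma(α + Σx, β + Σt) = Gamma(34 + 15, 9 + 4) = Gamma(49, 13).
The posterior predictive for a window of length T is Negative Binomial with variance T·α'·(β'+T)/β'² = 9·49·22/169 = 9702/169.

9702/169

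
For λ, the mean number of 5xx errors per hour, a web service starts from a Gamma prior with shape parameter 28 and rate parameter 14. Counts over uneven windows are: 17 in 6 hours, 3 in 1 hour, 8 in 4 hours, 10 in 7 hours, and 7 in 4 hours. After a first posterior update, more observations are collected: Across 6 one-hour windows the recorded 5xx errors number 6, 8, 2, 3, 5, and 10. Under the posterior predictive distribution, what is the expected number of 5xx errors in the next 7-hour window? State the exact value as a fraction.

107/6

Total count: 17 + 3 + 8 + 10 + 7 = 45.
Total exposure: 6 + 1 + 4 + 7 + 4 = 22 hours.
After the first batch: Gamma(28 + 45, 14 + 22) = Gamma(73, 36).
Total count: 6 + 8 + 2 + 3 + 5 + 10 = 34.
Total exposure: 6 hours.
After the second batch: Gamma(73 + 34, 36 + 6) = Gamma(107, 42).
Predictive mean over a 7-hour window = T·E[λ|data] = 7·107/42 = 107/6.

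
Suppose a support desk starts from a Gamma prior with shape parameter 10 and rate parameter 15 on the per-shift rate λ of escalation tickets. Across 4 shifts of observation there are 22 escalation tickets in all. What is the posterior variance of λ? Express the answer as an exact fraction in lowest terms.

Total count 22 over total exposure 4 shifts.
By Gamma–Poisson conjugacy, the posterior is Gamma(α + Σx, β + Σt) = Gamma(10 + 22, 15 + 4) = Gamma(32, 19).
Posterior variance = α'/β'² = 32/361.

32/361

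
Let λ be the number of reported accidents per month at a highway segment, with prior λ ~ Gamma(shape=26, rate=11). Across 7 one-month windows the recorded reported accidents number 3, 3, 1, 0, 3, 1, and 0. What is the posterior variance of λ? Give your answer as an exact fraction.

Total count: 3 + 3 + 1 + 0 + 3 + 1 + 0 = 11.
Total exposure: 7 months.
Conjugate update: add total count to the shape and total exposure to the rate, giving Gamma(37, 18).
Posterior variance = α'/β'² = 37/324.

37/324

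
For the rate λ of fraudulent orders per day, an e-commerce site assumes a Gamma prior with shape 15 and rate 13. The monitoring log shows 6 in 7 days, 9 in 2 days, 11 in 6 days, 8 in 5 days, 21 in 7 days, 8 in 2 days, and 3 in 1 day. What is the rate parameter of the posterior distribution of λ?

43

Total count: 6 + 9 + 11 + 8 + 21 + 8 + 3 = 66.
Total exposure: 7 + 2 + 6 + 5 + 7 + 2 + 1 = 30 days.
Posterior: α' = 15 + 66 = 81, β' = 13 + 30 = 43.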